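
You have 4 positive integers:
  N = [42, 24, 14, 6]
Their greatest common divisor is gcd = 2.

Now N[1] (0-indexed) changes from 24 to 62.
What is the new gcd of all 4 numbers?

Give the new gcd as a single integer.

Numbers: [42, 24, 14, 6], gcd = 2
Change: index 1, 24 -> 62
gcd of the OTHER numbers (without index 1): gcd([42, 14, 6]) = 2
New gcd = gcd(g_others, new_val) = gcd(2, 62) = 2

Answer: 2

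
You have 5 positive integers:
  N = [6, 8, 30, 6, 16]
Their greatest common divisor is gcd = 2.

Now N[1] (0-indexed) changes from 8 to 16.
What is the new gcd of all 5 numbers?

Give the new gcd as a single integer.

Numbers: [6, 8, 30, 6, 16], gcd = 2
Change: index 1, 8 -> 16
gcd of the OTHER numbers (without index 1): gcd([6, 30, 6, 16]) = 2
New gcd = gcd(g_others, new_val) = gcd(2, 16) = 2

Answer: 2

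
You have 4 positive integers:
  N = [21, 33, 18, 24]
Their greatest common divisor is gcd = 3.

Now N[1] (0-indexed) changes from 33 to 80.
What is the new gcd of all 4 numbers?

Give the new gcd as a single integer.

Numbers: [21, 33, 18, 24], gcd = 3
Change: index 1, 33 -> 80
gcd of the OTHER numbers (without index 1): gcd([21, 18, 24]) = 3
New gcd = gcd(g_others, new_val) = gcd(3, 80) = 1

Answer: 1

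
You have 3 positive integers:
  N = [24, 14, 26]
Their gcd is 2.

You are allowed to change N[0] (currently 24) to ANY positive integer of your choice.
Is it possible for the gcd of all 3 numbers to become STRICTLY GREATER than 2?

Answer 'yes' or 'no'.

Answer: no

Derivation:
Current gcd = 2
gcd of all OTHER numbers (without N[0]=24): gcd([14, 26]) = 2
The new gcd after any change is gcd(2, new_value).
This can be at most 2.
Since 2 = old gcd 2, the gcd can only stay the same or decrease.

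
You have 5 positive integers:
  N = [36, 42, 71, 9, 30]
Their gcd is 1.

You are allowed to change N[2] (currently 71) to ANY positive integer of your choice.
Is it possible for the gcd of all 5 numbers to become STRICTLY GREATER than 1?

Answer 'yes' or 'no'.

Current gcd = 1
gcd of all OTHER numbers (without N[2]=71): gcd([36, 42, 9, 30]) = 3
The new gcd after any change is gcd(3, new_value).
This can be at most 3.
Since 3 > old gcd 1, the gcd CAN increase (e.g., set N[2] = 3).

Answer: yes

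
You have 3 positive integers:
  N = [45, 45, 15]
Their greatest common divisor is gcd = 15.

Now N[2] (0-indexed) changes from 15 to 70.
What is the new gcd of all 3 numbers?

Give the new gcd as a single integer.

Numbers: [45, 45, 15], gcd = 15
Change: index 2, 15 -> 70
gcd of the OTHER numbers (without index 2): gcd([45, 45]) = 45
New gcd = gcd(g_others, new_val) = gcd(45, 70) = 5

Answer: 5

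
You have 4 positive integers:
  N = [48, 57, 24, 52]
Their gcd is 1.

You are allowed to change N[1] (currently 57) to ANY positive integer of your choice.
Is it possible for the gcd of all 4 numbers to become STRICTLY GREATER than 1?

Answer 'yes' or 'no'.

Current gcd = 1
gcd of all OTHER numbers (without N[1]=57): gcd([48, 24, 52]) = 4
The new gcd after any change is gcd(4, new_value).
This can be at most 4.
Since 4 > old gcd 1, the gcd CAN increase (e.g., set N[1] = 4).

Answer: yes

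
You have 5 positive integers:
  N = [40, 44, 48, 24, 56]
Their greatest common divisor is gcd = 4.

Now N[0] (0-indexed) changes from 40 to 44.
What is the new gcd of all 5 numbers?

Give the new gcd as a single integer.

Numbers: [40, 44, 48, 24, 56], gcd = 4
Change: index 0, 40 -> 44
gcd of the OTHER numbers (without index 0): gcd([44, 48, 24, 56]) = 4
New gcd = gcd(g_others, new_val) = gcd(4, 44) = 4

Answer: 4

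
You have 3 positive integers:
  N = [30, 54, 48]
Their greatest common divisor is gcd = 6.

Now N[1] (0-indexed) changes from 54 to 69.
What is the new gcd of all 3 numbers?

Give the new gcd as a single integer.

Numbers: [30, 54, 48], gcd = 6
Change: index 1, 54 -> 69
gcd of the OTHER numbers (without index 1): gcd([30, 48]) = 6
New gcd = gcd(g_others, new_val) = gcd(6, 69) = 3

Answer: 3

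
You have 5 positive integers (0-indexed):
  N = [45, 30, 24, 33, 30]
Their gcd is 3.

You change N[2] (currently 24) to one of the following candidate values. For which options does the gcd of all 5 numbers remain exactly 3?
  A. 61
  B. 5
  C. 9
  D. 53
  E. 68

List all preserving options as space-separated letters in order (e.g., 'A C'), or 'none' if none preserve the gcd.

Old gcd = 3; gcd of others (without N[2]) = 3
New gcd for candidate v: gcd(3, v). Preserves old gcd iff gcd(3, v) = 3.
  Option A: v=61, gcd(3,61)=1 -> changes
  Option B: v=5, gcd(3,5)=1 -> changes
  Option C: v=9, gcd(3,9)=3 -> preserves
  Option D: v=53, gcd(3,53)=1 -> changes
  Option E: v=68, gcd(3,68)=1 -> changes

Answer: C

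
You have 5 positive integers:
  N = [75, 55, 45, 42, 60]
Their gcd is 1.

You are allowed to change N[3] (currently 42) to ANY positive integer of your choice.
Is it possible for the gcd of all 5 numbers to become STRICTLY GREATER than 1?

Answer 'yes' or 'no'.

Current gcd = 1
gcd of all OTHER numbers (without N[3]=42): gcd([75, 55, 45, 60]) = 5
The new gcd after any change is gcd(5, new_value).
This can be at most 5.
Since 5 > old gcd 1, the gcd CAN increase (e.g., set N[3] = 5).

Answer: yes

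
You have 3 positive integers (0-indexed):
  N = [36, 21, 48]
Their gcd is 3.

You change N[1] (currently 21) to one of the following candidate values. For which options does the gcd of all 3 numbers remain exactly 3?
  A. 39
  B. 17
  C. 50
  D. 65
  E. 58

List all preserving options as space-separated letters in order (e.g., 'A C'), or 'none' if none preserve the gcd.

Answer: A

Derivation:
Old gcd = 3; gcd of others (without N[1]) = 12
New gcd for candidate v: gcd(12, v). Preserves old gcd iff gcd(12, v) = 3.
  Option A: v=39, gcd(12,39)=3 -> preserves
  Option B: v=17, gcd(12,17)=1 -> changes
  Option C: v=50, gcd(12,50)=2 -> changes
  Option D: v=65, gcd(12,65)=1 -> changes
  Option E: v=58, gcd(12,58)=2 -> changes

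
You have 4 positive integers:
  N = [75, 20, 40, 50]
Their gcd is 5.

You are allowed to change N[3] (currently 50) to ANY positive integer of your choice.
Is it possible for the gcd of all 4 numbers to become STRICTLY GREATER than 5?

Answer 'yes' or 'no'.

Answer: no

Derivation:
Current gcd = 5
gcd of all OTHER numbers (without N[3]=50): gcd([75, 20, 40]) = 5
The new gcd after any change is gcd(5, new_value).
This can be at most 5.
Since 5 = old gcd 5, the gcd can only stay the same or decrease.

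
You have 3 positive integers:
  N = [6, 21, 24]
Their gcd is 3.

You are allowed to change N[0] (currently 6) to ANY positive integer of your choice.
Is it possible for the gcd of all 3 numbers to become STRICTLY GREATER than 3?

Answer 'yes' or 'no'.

Answer: no

Derivation:
Current gcd = 3
gcd of all OTHER numbers (without N[0]=6): gcd([21, 24]) = 3
The new gcd after any change is gcd(3, new_value).
This can be at most 3.
Since 3 = old gcd 3, the gcd can only stay the same or decrease.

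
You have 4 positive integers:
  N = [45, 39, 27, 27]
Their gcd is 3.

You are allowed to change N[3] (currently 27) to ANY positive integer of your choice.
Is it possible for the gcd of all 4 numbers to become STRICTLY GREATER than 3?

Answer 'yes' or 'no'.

Current gcd = 3
gcd of all OTHER numbers (without N[3]=27): gcd([45, 39, 27]) = 3
The new gcd after any change is gcd(3, new_value).
This can be at most 3.
Since 3 = old gcd 3, the gcd can only stay the same or decrease.

Answer: no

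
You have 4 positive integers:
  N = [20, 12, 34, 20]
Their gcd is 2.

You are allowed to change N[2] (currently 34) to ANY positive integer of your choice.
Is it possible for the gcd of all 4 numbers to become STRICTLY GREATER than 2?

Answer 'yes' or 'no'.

Answer: yes

Derivation:
Current gcd = 2
gcd of all OTHER numbers (without N[2]=34): gcd([20, 12, 20]) = 4
The new gcd after any change is gcd(4, new_value).
This can be at most 4.
Since 4 > old gcd 2, the gcd CAN increase (e.g., set N[2] = 4).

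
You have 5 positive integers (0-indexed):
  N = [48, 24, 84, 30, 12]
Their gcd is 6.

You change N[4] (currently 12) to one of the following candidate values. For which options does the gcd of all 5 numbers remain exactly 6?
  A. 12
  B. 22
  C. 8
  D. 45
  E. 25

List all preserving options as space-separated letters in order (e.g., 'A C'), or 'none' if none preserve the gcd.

Old gcd = 6; gcd of others (without N[4]) = 6
New gcd for candidate v: gcd(6, v). Preserves old gcd iff gcd(6, v) = 6.
  Option A: v=12, gcd(6,12)=6 -> preserves
  Option B: v=22, gcd(6,22)=2 -> changes
  Option C: v=8, gcd(6,8)=2 -> changes
  Option D: v=45, gcd(6,45)=3 -> changes
  Option E: v=25, gcd(6,25)=1 -> changes

Answer: A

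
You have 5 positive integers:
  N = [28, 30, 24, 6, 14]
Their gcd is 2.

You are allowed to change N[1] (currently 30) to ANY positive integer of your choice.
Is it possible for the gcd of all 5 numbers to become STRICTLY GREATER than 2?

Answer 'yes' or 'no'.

Current gcd = 2
gcd of all OTHER numbers (without N[1]=30): gcd([28, 24, 6, 14]) = 2
The new gcd after any change is gcd(2, new_value).
This can be at most 2.
Since 2 = old gcd 2, the gcd can only stay the same or decrease.

Answer: no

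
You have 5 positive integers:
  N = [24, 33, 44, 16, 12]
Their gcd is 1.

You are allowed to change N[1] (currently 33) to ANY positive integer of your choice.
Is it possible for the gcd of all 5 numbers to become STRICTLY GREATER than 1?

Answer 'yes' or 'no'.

Answer: yes

Derivation:
Current gcd = 1
gcd of all OTHER numbers (without N[1]=33): gcd([24, 44, 16, 12]) = 4
The new gcd after any change is gcd(4, new_value).
This can be at most 4.
Since 4 > old gcd 1, the gcd CAN increase (e.g., set N[1] = 4).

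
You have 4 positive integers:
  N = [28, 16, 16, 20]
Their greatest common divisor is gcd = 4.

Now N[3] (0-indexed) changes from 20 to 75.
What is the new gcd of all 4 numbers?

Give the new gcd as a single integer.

Numbers: [28, 16, 16, 20], gcd = 4
Change: index 3, 20 -> 75
gcd of the OTHER numbers (without index 3): gcd([28, 16, 16]) = 4
New gcd = gcd(g_others, new_val) = gcd(4, 75) = 1

Answer: 1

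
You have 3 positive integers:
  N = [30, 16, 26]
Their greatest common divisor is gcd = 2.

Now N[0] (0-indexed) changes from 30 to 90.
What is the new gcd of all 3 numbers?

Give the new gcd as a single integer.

Numbers: [30, 16, 26], gcd = 2
Change: index 0, 30 -> 90
gcd of the OTHER numbers (without index 0): gcd([16, 26]) = 2
New gcd = gcd(g_others, new_val) = gcd(2, 90) = 2

Answer: 2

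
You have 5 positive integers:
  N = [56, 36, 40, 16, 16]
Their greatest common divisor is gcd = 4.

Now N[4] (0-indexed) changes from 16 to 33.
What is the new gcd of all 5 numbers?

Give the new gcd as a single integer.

Answer: 1

Derivation:
Numbers: [56, 36, 40, 16, 16], gcd = 4
Change: index 4, 16 -> 33
gcd of the OTHER numbers (without index 4): gcd([56, 36, 40, 16]) = 4
New gcd = gcd(g_others, new_val) = gcd(4, 33) = 1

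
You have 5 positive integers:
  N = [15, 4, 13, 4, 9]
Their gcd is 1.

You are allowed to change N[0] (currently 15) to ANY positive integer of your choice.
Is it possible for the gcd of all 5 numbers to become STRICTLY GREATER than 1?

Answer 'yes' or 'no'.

Current gcd = 1
gcd of all OTHER numbers (without N[0]=15): gcd([4, 13, 4, 9]) = 1
The new gcd after any change is gcd(1, new_value).
This can be at most 1.
Since 1 = old gcd 1, the gcd can only stay the same or decrease.

Answer: no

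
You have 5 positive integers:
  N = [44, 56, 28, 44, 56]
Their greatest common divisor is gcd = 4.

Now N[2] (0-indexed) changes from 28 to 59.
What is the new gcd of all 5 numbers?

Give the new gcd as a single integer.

Answer: 1

Derivation:
Numbers: [44, 56, 28, 44, 56], gcd = 4
Change: index 2, 28 -> 59
gcd of the OTHER numbers (without index 2): gcd([44, 56, 44, 56]) = 4
New gcd = gcd(g_others, new_val) = gcd(4, 59) = 1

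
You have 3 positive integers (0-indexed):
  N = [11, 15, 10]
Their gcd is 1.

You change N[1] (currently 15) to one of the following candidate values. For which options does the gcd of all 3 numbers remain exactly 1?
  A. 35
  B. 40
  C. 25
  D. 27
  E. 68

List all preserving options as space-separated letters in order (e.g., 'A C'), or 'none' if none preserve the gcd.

Answer: A B C D E

Derivation:
Old gcd = 1; gcd of others (without N[1]) = 1
New gcd for candidate v: gcd(1, v). Preserves old gcd iff gcd(1, v) = 1.
  Option A: v=35, gcd(1,35)=1 -> preserves
  Option B: v=40, gcd(1,40)=1 -> preserves
  Option C: v=25, gcd(1,25)=1 -> preserves
  Option D: v=27, gcd(1,27)=1 -> preserves
  Option E: v=68, gcd(1,68)=1 -> preserves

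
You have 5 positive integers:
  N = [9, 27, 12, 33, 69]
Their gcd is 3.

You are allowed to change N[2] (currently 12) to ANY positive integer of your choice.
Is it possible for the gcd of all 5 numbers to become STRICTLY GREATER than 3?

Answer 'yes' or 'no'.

Answer: no

Derivation:
Current gcd = 3
gcd of all OTHER numbers (without N[2]=12): gcd([9, 27, 33, 69]) = 3
The new gcd after any change is gcd(3, new_value).
This can be at most 3.
Since 3 = old gcd 3, the gcd can only stay the same or decrease.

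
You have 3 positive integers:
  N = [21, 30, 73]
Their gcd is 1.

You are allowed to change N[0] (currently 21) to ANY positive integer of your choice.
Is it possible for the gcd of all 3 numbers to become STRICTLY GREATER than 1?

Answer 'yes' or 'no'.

Current gcd = 1
gcd of all OTHER numbers (without N[0]=21): gcd([30, 73]) = 1
The new gcd after any change is gcd(1, new_value).
This can be at most 1.
Since 1 = old gcd 1, the gcd can only stay the same or decrease.

Answer: no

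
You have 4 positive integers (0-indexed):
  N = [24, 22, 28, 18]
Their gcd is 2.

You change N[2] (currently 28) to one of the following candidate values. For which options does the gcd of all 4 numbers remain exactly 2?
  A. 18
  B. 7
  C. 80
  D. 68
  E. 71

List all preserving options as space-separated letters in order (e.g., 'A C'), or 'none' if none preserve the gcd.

Old gcd = 2; gcd of others (without N[2]) = 2
New gcd for candidate v: gcd(2, v). Preserves old gcd iff gcd(2, v) = 2.
  Option A: v=18, gcd(2,18)=2 -> preserves
  Option B: v=7, gcd(2,7)=1 -> changes
  Option C: v=80, gcd(2,80)=2 -> preserves
  Option D: v=68, gcd(2,68)=2 -> preserves
  Option E: v=71, gcd(2,71)=1 -> changes

Answer: A C D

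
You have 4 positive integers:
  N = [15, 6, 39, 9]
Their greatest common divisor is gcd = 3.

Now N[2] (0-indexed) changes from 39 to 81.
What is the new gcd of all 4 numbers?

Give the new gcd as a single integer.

Numbers: [15, 6, 39, 9], gcd = 3
Change: index 2, 39 -> 81
gcd of the OTHER numbers (without index 2): gcd([15, 6, 9]) = 3
New gcd = gcd(g_others, new_val) = gcd(3, 81) = 3

Answer: 3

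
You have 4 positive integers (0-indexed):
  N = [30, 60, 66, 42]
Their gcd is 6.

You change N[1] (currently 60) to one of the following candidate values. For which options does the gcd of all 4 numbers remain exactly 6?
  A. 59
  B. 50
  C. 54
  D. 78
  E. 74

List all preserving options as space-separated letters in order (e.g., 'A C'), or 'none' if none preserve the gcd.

Answer: C D

Derivation:
Old gcd = 6; gcd of others (without N[1]) = 6
New gcd for candidate v: gcd(6, v). Preserves old gcd iff gcd(6, v) = 6.
  Option A: v=59, gcd(6,59)=1 -> changes
  Option B: v=50, gcd(6,50)=2 -> changes
  Option C: v=54, gcd(6,54)=6 -> preserves
  Option D: v=78, gcd(6,78)=6 -> preserves
  Option E: v=74, gcd(6,74)=2 -> changes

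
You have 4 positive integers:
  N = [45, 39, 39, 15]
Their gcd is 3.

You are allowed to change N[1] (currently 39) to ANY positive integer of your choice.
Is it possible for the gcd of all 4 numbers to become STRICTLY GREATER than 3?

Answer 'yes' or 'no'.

Answer: no

Derivation:
Current gcd = 3
gcd of all OTHER numbers (without N[1]=39): gcd([45, 39, 15]) = 3
The new gcd after any change is gcd(3, new_value).
This can be at most 3.
Since 3 = old gcd 3, the gcd can only stay the same or decrease.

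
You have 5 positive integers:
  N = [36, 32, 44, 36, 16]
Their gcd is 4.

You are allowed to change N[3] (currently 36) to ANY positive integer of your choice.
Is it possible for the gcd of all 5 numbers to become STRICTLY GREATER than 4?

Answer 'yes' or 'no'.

Answer: no

Derivation:
Current gcd = 4
gcd of all OTHER numbers (without N[3]=36): gcd([36, 32, 44, 16]) = 4
The new gcd after any change is gcd(4, new_value).
This can be at most 4.
Since 4 = old gcd 4, the gcd can only stay the same or decrease.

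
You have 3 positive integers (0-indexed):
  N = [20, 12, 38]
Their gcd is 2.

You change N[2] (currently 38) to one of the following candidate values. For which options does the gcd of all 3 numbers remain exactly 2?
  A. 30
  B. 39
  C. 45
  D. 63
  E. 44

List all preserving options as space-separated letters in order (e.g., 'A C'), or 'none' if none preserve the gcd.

Old gcd = 2; gcd of others (without N[2]) = 4
New gcd for candidate v: gcd(4, v). Preserves old gcd iff gcd(4, v) = 2.
  Option A: v=30, gcd(4,30)=2 -> preserves
  Option B: v=39, gcd(4,39)=1 -> changes
  Option C: v=45, gcd(4,45)=1 -> changes
  Option D: v=63, gcd(4,63)=1 -> changes
  Option E: v=44, gcd(4,44)=4 -> changes

Answer: A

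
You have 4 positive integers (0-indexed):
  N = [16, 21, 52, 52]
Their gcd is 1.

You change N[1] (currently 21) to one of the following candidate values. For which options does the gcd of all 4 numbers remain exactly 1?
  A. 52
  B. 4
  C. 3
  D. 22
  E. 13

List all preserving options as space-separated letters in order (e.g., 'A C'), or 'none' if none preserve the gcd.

Answer: C E

Derivation:
Old gcd = 1; gcd of others (without N[1]) = 4
New gcd for candidate v: gcd(4, v). Preserves old gcd iff gcd(4, v) = 1.
  Option A: v=52, gcd(4,52)=4 -> changes
  Option B: v=4, gcd(4,4)=4 -> changes
  Option C: v=3, gcd(4,3)=1 -> preserves
  Option D: v=22, gcd(4,22)=2 -> changes
  Option E: v=13, gcd(4,13)=1 -> preserves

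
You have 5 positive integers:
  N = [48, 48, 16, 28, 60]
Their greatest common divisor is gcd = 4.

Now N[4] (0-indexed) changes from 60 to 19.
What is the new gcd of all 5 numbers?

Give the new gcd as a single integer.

Answer: 1

Derivation:
Numbers: [48, 48, 16, 28, 60], gcd = 4
Change: index 4, 60 -> 19
gcd of the OTHER numbers (without index 4): gcd([48, 48, 16, 28]) = 4
New gcd = gcd(g_others, new_val) = gcd(4, 19) = 1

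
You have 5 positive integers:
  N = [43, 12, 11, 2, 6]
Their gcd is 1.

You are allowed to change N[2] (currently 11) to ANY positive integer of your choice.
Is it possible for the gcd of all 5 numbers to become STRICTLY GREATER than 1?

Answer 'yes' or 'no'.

Current gcd = 1
gcd of all OTHER numbers (without N[2]=11): gcd([43, 12, 2, 6]) = 1
The new gcd after any change is gcd(1, new_value).
This can be at most 1.
Since 1 = old gcd 1, the gcd can only stay the same or decrease.

Answer: no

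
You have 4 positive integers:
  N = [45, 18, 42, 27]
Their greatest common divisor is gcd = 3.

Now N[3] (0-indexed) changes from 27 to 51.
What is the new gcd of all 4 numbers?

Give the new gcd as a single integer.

Answer: 3

Derivation:
Numbers: [45, 18, 42, 27], gcd = 3
Change: index 3, 27 -> 51
gcd of the OTHER numbers (without index 3): gcd([45, 18, 42]) = 3
New gcd = gcd(g_others, new_val) = gcd(3, 51) = 3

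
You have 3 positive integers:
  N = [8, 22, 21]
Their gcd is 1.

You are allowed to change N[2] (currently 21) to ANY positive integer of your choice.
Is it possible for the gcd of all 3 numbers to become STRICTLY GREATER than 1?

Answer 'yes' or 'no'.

Answer: yes

Derivation:
Current gcd = 1
gcd of all OTHER numbers (without N[2]=21): gcd([8, 22]) = 2
The new gcd after any change is gcd(2, new_value).
This can be at most 2.
Since 2 > old gcd 1, the gcd CAN increase (e.g., set N[2] = 2).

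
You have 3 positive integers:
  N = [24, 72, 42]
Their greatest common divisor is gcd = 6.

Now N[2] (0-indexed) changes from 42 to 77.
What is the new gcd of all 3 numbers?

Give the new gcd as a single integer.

Numbers: [24, 72, 42], gcd = 6
Change: index 2, 42 -> 77
gcd of the OTHER numbers (without index 2): gcd([24, 72]) = 24
New gcd = gcd(g_others, new_val) = gcd(24, 77) = 1

Answer: 1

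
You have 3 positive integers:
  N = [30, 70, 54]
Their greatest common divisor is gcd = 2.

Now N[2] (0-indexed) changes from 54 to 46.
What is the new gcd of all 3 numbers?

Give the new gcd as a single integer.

Answer: 2

Derivation:
Numbers: [30, 70, 54], gcd = 2
Change: index 2, 54 -> 46
gcd of the OTHER numbers (without index 2): gcd([30, 70]) = 10
New gcd = gcd(g_others, new_val) = gcd(10, 46) = 2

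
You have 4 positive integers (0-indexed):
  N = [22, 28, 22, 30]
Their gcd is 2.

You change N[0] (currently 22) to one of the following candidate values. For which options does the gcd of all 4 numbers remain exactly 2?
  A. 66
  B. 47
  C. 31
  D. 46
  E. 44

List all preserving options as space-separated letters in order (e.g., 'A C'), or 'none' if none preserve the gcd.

Old gcd = 2; gcd of others (without N[0]) = 2
New gcd for candidate v: gcd(2, v). Preserves old gcd iff gcd(2, v) = 2.
  Option A: v=66, gcd(2,66)=2 -> preserves
  Option B: v=47, gcd(2,47)=1 -> changes
  Option C: v=31, gcd(2,31)=1 -> changes
  Option D: v=46, gcd(2,46)=2 -> preserves
  Option E: v=44, gcd(2,44)=2 -> preserves

Answer: A D E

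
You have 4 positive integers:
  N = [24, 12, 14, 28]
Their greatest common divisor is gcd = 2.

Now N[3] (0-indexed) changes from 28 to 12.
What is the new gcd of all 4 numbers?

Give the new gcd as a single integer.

Numbers: [24, 12, 14, 28], gcd = 2
Change: index 3, 28 -> 12
gcd of the OTHER numbers (without index 3): gcd([24, 12, 14]) = 2
New gcd = gcd(g_others, new_val) = gcd(2, 12) = 2

Answer: 2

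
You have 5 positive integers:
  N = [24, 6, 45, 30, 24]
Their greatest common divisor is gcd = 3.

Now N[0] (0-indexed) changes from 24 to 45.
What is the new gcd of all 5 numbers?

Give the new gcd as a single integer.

Numbers: [24, 6, 45, 30, 24], gcd = 3
Change: index 0, 24 -> 45
gcd of the OTHER numbers (without index 0): gcd([6, 45, 30, 24]) = 3
New gcd = gcd(g_others, new_val) = gcd(3, 45) = 3

Answer: 3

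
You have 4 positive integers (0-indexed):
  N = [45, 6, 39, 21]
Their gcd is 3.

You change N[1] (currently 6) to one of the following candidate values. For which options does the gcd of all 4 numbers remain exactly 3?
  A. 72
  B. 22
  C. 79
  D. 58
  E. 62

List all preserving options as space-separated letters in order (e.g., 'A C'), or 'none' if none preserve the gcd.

Answer: A

Derivation:
Old gcd = 3; gcd of others (without N[1]) = 3
New gcd for candidate v: gcd(3, v). Preserves old gcd iff gcd(3, v) = 3.
  Option A: v=72, gcd(3,72)=3 -> preserves
  Option B: v=22, gcd(3,22)=1 -> changes
  Option C: v=79, gcd(3,79)=1 -> changes
  Option D: v=58, gcd(3,58)=1 -> changes
  Option E: v=62, gcd(3,62)=1 -> changes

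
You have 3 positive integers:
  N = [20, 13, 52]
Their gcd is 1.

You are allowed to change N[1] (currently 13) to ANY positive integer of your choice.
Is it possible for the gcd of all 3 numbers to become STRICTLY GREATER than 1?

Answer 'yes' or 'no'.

Current gcd = 1
gcd of all OTHER numbers (without N[1]=13): gcd([20, 52]) = 4
The new gcd after any change is gcd(4, new_value).
This can be at most 4.
Since 4 > old gcd 1, the gcd CAN increase (e.g., set N[1] = 4).

Answer: yes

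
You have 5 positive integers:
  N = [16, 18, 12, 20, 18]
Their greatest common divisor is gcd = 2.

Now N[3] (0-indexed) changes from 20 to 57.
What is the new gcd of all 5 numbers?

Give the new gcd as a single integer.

Numbers: [16, 18, 12, 20, 18], gcd = 2
Change: index 3, 20 -> 57
gcd of the OTHER numbers (without index 3): gcd([16, 18, 12, 18]) = 2
New gcd = gcd(g_others, new_val) = gcd(2, 57) = 1

Answer: 1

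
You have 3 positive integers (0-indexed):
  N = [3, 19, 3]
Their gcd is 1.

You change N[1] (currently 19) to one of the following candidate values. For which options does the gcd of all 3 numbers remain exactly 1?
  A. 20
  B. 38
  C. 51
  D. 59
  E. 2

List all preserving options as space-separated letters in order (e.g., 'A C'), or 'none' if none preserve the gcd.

Old gcd = 1; gcd of others (without N[1]) = 3
New gcd for candidate v: gcd(3, v). Preserves old gcd iff gcd(3, v) = 1.
  Option A: v=20, gcd(3,20)=1 -> preserves
  Option B: v=38, gcd(3,38)=1 -> preserves
  Option C: v=51, gcd(3,51)=3 -> changes
  Option D: v=59, gcd(3,59)=1 -> preserves
  Option E: v=2, gcd(3,2)=1 -> preserves

Answer: A B D E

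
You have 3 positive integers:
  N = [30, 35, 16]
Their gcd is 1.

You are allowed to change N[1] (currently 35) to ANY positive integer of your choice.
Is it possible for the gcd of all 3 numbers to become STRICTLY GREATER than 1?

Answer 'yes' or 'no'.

Current gcd = 1
gcd of all OTHER numbers (without N[1]=35): gcd([30, 16]) = 2
The new gcd after any change is gcd(2, new_value).
This can be at most 2.
Since 2 > old gcd 1, the gcd CAN increase (e.g., set N[1] = 2).

Answer: yes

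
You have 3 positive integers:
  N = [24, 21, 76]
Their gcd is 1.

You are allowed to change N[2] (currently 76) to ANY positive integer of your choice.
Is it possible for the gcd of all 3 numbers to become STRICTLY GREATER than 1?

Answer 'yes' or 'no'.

Current gcd = 1
gcd of all OTHER numbers (without N[2]=76): gcd([24, 21]) = 3
The new gcd after any change is gcd(3, new_value).
This can be at most 3.
Since 3 > old gcd 1, the gcd CAN increase (e.g., set N[2] = 3).

Answer: yes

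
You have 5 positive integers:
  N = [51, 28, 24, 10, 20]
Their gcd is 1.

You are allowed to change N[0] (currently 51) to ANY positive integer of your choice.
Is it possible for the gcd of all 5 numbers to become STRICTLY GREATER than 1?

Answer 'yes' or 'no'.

Current gcd = 1
gcd of all OTHER numbers (without N[0]=51): gcd([28, 24, 10, 20]) = 2
The new gcd after any change is gcd(2, new_value).
This can be at most 2.
Since 2 > old gcd 1, the gcd CAN increase (e.g., set N[0] = 2).

Answer: yes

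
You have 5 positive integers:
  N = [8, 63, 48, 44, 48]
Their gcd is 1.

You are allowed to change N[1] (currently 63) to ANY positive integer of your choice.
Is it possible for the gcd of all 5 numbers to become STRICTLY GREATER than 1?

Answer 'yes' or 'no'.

Answer: yes

Derivation:
Current gcd = 1
gcd of all OTHER numbers (without N[1]=63): gcd([8, 48, 44, 48]) = 4
The new gcd after any change is gcd(4, new_value).
This can be at most 4.
Since 4 > old gcd 1, the gcd CAN increase (e.g., set N[1] = 4).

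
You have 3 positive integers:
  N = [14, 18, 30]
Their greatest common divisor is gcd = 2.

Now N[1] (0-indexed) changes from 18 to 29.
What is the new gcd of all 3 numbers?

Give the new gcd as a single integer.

Numbers: [14, 18, 30], gcd = 2
Change: index 1, 18 -> 29
gcd of the OTHER numbers (without index 1): gcd([14, 30]) = 2
New gcd = gcd(g_others, new_val) = gcd(2, 29) = 1

Answer: 1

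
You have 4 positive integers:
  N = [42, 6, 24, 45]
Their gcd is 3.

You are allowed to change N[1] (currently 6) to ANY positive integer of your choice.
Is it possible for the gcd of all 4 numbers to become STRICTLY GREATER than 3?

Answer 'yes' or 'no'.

Current gcd = 3
gcd of all OTHER numbers (without N[1]=6): gcd([42, 24, 45]) = 3
The new gcd after any change is gcd(3, new_value).
This can be at most 3.
Since 3 = old gcd 3, the gcd can only stay the same or decrease.

Answer: no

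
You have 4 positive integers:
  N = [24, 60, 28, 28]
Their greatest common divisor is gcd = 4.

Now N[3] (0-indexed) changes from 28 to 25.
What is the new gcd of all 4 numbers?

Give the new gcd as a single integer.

Answer: 1

Derivation:
Numbers: [24, 60, 28, 28], gcd = 4
Change: index 3, 28 -> 25
gcd of the OTHER numbers (without index 3): gcd([24, 60, 28]) = 4
New gcd = gcd(g_others, new_val) = gcd(4, 25) = 1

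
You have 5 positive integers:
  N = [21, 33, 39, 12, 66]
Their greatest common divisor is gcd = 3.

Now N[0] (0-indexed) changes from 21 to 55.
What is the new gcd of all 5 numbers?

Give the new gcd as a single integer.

Numbers: [21, 33, 39, 12, 66], gcd = 3
Change: index 0, 21 -> 55
gcd of the OTHER numbers (without index 0): gcd([33, 39, 12, 66]) = 3
New gcd = gcd(g_others, new_val) = gcd(3, 55) = 1

Answer: 1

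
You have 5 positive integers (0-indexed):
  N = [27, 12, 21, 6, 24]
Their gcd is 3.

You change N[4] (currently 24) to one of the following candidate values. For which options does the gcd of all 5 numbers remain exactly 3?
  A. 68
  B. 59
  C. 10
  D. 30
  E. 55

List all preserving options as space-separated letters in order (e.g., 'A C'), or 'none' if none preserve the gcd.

Old gcd = 3; gcd of others (without N[4]) = 3
New gcd for candidate v: gcd(3, v). Preserves old gcd iff gcd(3, v) = 3.
  Option A: v=68, gcd(3,68)=1 -> changes
  Option B: v=59, gcd(3,59)=1 -> changes
  Option C: v=10, gcd(3,10)=1 -> changes
  Option D: v=30, gcd(3,30)=3 -> preserves
  Option E: v=55, gcd(3,55)=1 -> changes

Answer: D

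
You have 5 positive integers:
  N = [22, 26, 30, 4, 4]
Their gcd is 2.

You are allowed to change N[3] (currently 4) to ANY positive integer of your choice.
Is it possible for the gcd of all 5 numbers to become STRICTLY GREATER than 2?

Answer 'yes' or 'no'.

Current gcd = 2
gcd of all OTHER numbers (without N[3]=4): gcd([22, 26, 30, 4]) = 2
The new gcd after any change is gcd(2, new_value).
This can be at most 2.
Since 2 = old gcd 2, the gcd can only stay the same or decrease.

Answer: no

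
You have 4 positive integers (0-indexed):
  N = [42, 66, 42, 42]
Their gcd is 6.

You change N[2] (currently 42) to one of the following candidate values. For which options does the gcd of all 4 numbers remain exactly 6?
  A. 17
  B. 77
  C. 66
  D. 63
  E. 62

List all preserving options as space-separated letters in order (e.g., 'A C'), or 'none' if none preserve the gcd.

Old gcd = 6; gcd of others (without N[2]) = 6
New gcd for candidate v: gcd(6, v). Preserves old gcd iff gcd(6, v) = 6.
  Option A: v=17, gcd(6,17)=1 -> changes
  Option B: v=77, gcd(6,77)=1 -> changes
  Option C: v=66, gcd(6,66)=6 -> preserves
  Option D: v=63, gcd(6,63)=3 -> changes
  Option E: v=62, gcd(6,62)=2 -> changes

Answer: C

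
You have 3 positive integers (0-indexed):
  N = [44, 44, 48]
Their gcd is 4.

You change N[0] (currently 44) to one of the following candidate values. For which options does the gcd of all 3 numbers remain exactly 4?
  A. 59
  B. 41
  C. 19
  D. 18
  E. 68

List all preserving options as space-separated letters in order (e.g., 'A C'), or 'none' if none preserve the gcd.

Answer: E

Derivation:
Old gcd = 4; gcd of others (without N[0]) = 4
New gcd for candidate v: gcd(4, v). Preserves old gcd iff gcd(4, v) = 4.
  Option A: v=59, gcd(4,59)=1 -> changes
  Option B: v=41, gcd(4,41)=1 -> changes
  Option C: v=19, gcd(4,19)=1 -> changes
  Option D: v=18, gcd(4,18)=2 -> changes
  Option E: v=68, gcd(4,68)=4 -> preserves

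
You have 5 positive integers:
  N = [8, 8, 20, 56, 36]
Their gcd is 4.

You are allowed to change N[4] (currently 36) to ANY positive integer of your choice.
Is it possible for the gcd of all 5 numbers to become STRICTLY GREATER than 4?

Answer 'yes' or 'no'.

Current gcd = 4
gcd of all OTHER numbers (without N[4]=36): gcd([8, 8, 20, 56]) = 4
The new gcd after any change is gcd(4, new_value).
This can be at most 4.
Since 4 = old gcd 4, the gcd can only stay the same or decrease.

Answer: no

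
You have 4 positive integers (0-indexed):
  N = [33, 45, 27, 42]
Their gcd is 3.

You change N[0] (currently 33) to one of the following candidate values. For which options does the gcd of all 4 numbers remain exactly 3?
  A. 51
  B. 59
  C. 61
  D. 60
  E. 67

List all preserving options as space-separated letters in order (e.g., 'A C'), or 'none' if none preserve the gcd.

Old gcd = 3; gcd of others (without N[0]) = 3
New gcd for candidate v: gcd(3, v). Preserves old gcd iff gcd(3, v) = 3.
  Option A: v=51, gcd(3,51)=3 -> preserves
  Option B: v=59, gcd(3,59)=1 -> changes
  Option C: v=61, gcd(3,61)=1 -> changes
  Option D: v=60, gcd(3,60)=3 -> preserves
  Option E: v=67, gcd(3,67)=1 -> changes

Answer: A D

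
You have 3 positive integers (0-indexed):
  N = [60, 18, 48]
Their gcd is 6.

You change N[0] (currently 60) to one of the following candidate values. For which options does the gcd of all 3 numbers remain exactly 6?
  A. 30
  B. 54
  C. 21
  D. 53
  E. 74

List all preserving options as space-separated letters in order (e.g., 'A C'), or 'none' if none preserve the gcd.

Old gcd = 6; gcd of others (without N[0]) = 6
New gcd for candidate v: gcd(6, v). Preserves old gcd iff gcd(6, v) = 6.
  Option A: v=30, gcd(6,30)=6 -> preserves
  Option B: v=54, gcd(6,54)=6 -> preserves
  Option C: v=21, gcd(6,21)=3 -> changes
  Option D: v=53, gcd(6,53)=1 -> changes
  Option E: v=74, gcd(6,74)=2 -> changes

Answer: A B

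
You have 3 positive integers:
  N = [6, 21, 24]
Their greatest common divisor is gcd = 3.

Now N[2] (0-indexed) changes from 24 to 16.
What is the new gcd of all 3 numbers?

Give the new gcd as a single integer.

Numbers: [6, 21, 24], gcd = 3
Change: index 2, 24 -> 16
gcd of the OTHER numbers (without index 2): gcd([6, 21]) = 3
New gcd = gcd(g_others, new_val) = gcd(3, 16) = 1

Answer: 1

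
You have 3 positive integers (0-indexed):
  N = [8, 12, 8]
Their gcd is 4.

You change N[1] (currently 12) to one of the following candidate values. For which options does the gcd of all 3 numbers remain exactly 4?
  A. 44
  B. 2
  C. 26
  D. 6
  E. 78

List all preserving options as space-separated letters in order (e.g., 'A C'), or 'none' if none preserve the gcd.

Old gcd = 4; gcd of others (without N[1]) = 8
New gcd for candidate v: gcd(8, v). Preserves old gcd iff gcd(8, v) = 4.
  Option A: v=44, gcd(8,44)=4 -> preserves
  Option B: v=2, gcd(8,2)=2 -> changes
  Option C: v=26, gcd(8,26)=2 -> changes
  Option D: v=6, gcd(8,6)=2 -> changes
  Option E: v=78, gcd(8,78)=2 -> changes

Answer: A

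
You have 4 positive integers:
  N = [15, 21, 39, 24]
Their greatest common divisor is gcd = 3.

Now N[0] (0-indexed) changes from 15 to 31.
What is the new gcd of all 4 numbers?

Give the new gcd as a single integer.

Answer: 1

Derivation:
Numbers: [15, 21, 39, 24], gcd = 3
Change: index 0, 15 -> 31
gcd of the OTHER numbers (without index 0): gcd([21, 39, 24]) = 3
New gcd = gcd(g_others, new_val) = gcd(3, 31) = 1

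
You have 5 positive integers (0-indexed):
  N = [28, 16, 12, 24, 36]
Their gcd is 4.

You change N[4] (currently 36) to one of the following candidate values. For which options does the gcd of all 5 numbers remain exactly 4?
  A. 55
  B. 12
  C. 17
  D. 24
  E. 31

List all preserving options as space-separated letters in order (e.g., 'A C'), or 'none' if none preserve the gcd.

Answer: B D

Derivation:
Old gcd = 4; gcd of others (without N[4]) = 4
New gcd for candidate v: gcd(4, v). Preserves old gcd iff gcd(4, v) = 4.
  Option A: v=55, gcd(4,55)=1 -> changes
  Option B: v=12, gcd(4,12)=4 -> preserves
  Option C: v=17, gcd(4,17)=1 -> changes
  Option D: v=24, gcd(4,24)=4 -> preserves
  Option E: v=31, gcd(4,31)=1 -> changes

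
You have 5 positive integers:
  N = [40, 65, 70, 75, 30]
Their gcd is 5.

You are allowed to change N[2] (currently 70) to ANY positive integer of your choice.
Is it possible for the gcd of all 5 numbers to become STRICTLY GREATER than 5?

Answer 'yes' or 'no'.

Current gcd = 5
gcd of all OTHER numbers (without N[2]=70): gcd([40, 65, 75, 30]) = 5
The new gcd after any change is gcd(5, new_value).
This can be at most 5.
Since 5 = old gcd 5, the gcd can only stay the same or decrease.

Answer: no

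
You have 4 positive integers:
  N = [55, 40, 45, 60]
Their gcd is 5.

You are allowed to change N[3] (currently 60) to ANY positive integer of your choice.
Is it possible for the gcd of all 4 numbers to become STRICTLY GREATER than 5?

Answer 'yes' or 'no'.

Current gcd = 5
gcd of all OTHER numbers (without N[3]=60): gcd([55, 40, 45]) = 5
The new gcd after any change is gcd(5, new_value).
This can be at most 5.
Since 5 = old gcd 5, the gcd can only stay the same or decrease.

Answer: no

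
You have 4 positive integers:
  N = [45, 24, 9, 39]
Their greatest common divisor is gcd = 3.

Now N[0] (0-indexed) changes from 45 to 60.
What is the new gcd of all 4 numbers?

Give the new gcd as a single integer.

Numbers: [45, 24, 9, 39], gcd = 3
Change: index 0, 45 -> 60
gcd of the OTHER numbers (without index 0): gcd([24, 9, 39]) = 3
New gcd = gcd(g_others, new_val) = gcd(3, 60) = 3

Answer: 3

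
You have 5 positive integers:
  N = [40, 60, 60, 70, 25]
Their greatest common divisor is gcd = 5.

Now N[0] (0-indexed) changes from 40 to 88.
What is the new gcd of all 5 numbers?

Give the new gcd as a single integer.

Numbers: [40, 60, 60, 70, 25], gcd = 5
Change: index 0, 40 -> 88
gcd of the OTHER numbers (without index 0): gcd([60, 60, 70, 25]) = 5
New gcd = gcd(g_others, new_val) = gcd(5, 88) = 1

Answer: 1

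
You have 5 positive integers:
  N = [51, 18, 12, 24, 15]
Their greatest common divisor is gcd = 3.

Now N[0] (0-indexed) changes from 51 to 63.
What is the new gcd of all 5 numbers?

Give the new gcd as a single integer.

Answer: 3

Derivation:
Numbers: [51, 18, 12, 24, 15], gcd = 3
Change: index 0, 51 -> 63
gcd of the OTHER numbers (without index 0): gcd([18, 12, 24, 15]) = 3
New gcd = gcd(g_others, new_val) = gcd(3, 63) = 3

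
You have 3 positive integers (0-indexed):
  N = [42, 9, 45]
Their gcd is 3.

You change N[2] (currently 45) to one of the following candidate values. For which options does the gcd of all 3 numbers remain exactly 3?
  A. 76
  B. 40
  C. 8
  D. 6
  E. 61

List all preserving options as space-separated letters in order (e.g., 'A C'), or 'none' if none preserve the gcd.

Answer: D

Derivation:
Old gcd = 3; gcd of others (without N[2]) = 3
New gcd for candidate v: gcd(3, v). Preserves old gcd iff gcd(3, v) = 3.
  Option A: v=76, gcd(3,76)=1 -> changes
  Option B: v=40, gcd(3,40)=1 -> changes
  Option C: v=8, gcd(3,8)=1 -> changes
  Option D: v=6, gcd(3,6)=3 -> preserves
  Option E: v=61, gcd(3,61)=1 -> changes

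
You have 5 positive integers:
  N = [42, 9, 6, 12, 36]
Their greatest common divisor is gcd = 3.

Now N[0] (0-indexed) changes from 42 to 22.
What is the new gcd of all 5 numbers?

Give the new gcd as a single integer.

Numbers: [42, 9, 6, 12, 36], gcd = 3
Change: index 0, 42 -> 22
gcd of the OTHER numbers (without index 0): gcd([9, 6, 12, 36]) = 3
New gcd = gcd(g_others, new_val) = gcd(3, 22) = 1

Answer: 1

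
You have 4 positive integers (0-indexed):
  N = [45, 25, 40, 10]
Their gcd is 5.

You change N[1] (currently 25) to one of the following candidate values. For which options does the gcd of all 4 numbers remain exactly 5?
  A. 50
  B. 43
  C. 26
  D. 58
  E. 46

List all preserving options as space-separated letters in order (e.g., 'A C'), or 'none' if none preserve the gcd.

Old gcd = 5; gcd of others (without N[1]) = 5
New gcd for candidate v: gcd(5, v). Preserves old gcd iff gcd(5, v) = 5.
  Option A: v=50, gcd(5,50)=5 -> preserves
  Option B: v=43, gcd(5,43)=1 -> changes
  Option C: v=26, gcd(5,26)=1 -> changes
  Option D: v=58, gcd(5,58)=1 -> changes
  Option E: v=46, gcd(5,46)=1 -> changes

Answer: A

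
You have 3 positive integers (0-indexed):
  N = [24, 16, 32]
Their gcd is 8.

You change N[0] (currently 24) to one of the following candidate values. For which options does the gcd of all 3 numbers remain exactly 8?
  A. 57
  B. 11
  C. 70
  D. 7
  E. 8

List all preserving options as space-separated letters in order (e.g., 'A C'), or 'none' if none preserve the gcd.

Old gcd = 8; gcd of others (without N[0]) = 16
New gcd for candidate v: gcd(16, v). Preserves old gcd iff gcd(16, v) = 8.
  Option A: v=57, gcd(16,57)=1 -> changes
  Option B: v=11, gcd(16,11)=1 -> changes
  Option C: v=70, gcd(16,70)=2 -> changes
  Option D: v=7, gcd(16,7)=1 -> changes
  Option E: v=8, gcd(16,8)=8 -> preserves

Answer: E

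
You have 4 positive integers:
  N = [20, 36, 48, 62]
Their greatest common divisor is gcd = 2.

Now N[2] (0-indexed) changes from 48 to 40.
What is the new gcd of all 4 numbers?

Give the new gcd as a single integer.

Numbers: [20, 36, 48, 62], gcd = 2
Change: index 2, 48 -> 40
gcd of the OTHER numbers (without index 2): gcd([20, 36, 62]) = 2
New gcd = gcd(g_others, new_val) = gcd(2, 40) = 2

Answer: 2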